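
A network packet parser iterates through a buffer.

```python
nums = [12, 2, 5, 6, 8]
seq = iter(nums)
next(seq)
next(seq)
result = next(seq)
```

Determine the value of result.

Step 1: Create iterator over [12, 2, 5, 6, 8].
Step 2: next() consumes 12.
Step 3: next() consumes 2.
Step 4: next() returns 5.
Therefore result = 5.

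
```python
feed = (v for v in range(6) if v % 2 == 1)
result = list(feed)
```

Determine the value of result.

Step 1: Filter range(6) keeping only odd values:
  v=0: even, excluded
  v=1: odd, included
  v=2: even, excluded
  v=3: odd, included
  v=4: even, excluded
  v=5: odd, included
Therefore result = [1, 3, 5].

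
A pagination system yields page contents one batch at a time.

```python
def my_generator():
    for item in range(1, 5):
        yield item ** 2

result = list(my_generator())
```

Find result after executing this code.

Step 1: For each item in range(1, 5), yield item**2:
  item=1: yield 1**2 = 1
  item=2: yield 2**2 = 4
  item=3: yield 3**2 = 9
  item=4: yield 4**2 = 16
Therefore result = [1, 4, 9, 16].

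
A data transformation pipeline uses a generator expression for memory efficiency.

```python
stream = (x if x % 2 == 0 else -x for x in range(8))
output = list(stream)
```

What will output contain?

Step 1: For each x in range(8), yield x if even, else -x:
  x=0: even, yield 0
  x=1: odd, yield -1
  x=2: even, yield 2
  x=3: odd, yield -3
  x=4: even, yield 4
  x=5: odd, yield -5
  x=6: even, yield 6
  x=7: odd, yield -7
Therefore output = [0, -1, 2, -3, 4, -5, 6, -7].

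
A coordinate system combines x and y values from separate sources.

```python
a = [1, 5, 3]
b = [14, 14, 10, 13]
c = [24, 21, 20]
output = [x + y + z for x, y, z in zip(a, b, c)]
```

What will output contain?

Step 1: zip three lists (truncates to shortest, len=3):
  1 + 14 + 24 = 39
  5 + 14 + 21 = 40
  3 + 10 + 20 = 33
Therefore output = [39, 40, 33].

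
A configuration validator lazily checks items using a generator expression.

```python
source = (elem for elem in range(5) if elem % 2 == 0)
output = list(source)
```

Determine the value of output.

Step 1: Filter range(5) keeping only even values:
  elem=0: even, included
  elem=1: odd, excluded
  elem=2: even, included
  elem=3: odd, excluded
  elem=4: even, included
Therefore output = [0, 2, 4].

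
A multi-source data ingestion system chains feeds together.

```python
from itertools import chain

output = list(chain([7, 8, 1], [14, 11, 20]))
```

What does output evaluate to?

Step 1: chain() concatenates iterables: [7, 8, 1] + [14, 11, 20].
Therefore output = [7, 8, 1, 14, 11, 20].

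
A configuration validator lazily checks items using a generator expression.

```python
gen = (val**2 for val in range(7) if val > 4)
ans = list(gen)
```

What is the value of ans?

Step 1: For range(7), keep val > 4, then square:
  val=0: 0 <= 4, excluded
  val=1: 1 <= 4, excluded
  val=2: 2 <= 4, excluded
  val=3: 3 <= 4, excluded
  val=4: 4 <= 4, excluded
  val=5: 5 > 4, yield 5**2 = 25
  val=6: 6 > 4, yield 6**2 = 36
Therefore ans = [25, 36].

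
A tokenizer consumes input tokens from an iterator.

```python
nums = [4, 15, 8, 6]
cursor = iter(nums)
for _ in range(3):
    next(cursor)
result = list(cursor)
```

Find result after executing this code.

Step 1: Create iterator over [4, 15, 8, 6].
Step 2: Advance 3 positions (consuming [4, 15, 8]).
Step 3: list() collects remaining elements: [6].
Therefore result = [6].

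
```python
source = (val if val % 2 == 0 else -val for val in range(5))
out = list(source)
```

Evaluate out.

Step 1: For each val in range(5), yield val if even, else -val:
  val=0: even, yield 0
  val=1: odd, yield -1
  val=2: even, yield 2
  val=3: odd, yield -3
  val=4: even, yield 4
Therefore out = [0, -1, 2, -3, 4].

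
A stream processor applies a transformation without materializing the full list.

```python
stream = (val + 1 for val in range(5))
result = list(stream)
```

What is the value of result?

Step 1: For each val in range(5), compute val+1:
  val=0: 0+1 = 1
  val=1: 1+1 = 2
  val=2: 2+1 = 3
  val=3: 3+1 = 4
  val=4: 4+1 = 5
Therefore result = [1, 2, 3, 4, 5].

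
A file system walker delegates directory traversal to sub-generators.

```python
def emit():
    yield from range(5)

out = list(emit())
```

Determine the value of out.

Step 1: yield from delegates to the iterable, yielding each element.
Step 2: Collected values: [0, 1, 2, 3, 4].
Therefore out = [0, 1, 2, 3, 4].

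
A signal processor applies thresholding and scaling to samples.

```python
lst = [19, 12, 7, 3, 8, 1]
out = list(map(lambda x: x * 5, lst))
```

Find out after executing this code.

Step 1: Apply lambda x: x * 5 to each element:
  19 -> 95
  12 -> 60
  7 -> 35
  3 -> 15
  8 -> 40
  1 -> 5
Therefore out = [95, 60, 35, 15, 40, 5].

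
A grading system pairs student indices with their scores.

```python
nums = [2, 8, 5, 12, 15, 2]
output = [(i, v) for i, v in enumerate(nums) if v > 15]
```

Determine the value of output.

Step 1: Filter enumerate([2, 8, 5, 12, 15, 2]) keeping v > 15:
  (0, 2): 2 <= 15, excluded
  (1, 8): 8 <= 15, excluded
  (2, 5): 5 <= 15, excluded
  (3, 12): 12 <= 15, excluded
  (4, 15): 15 <= 15, excluded
  (5, 2): 2 <= 15, excluded
Therefore output = [].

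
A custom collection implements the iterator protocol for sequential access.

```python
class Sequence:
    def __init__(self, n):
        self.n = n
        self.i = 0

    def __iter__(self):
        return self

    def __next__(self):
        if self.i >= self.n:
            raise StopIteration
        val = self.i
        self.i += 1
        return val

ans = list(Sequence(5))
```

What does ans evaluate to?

Step 1: Sequence(5) creates an iterator counting 0 to 4.
Step 2: list() consumes all values: [0, 1, 2, 3, 4].
Therefore ans = [0, 1, 2, 3, 4].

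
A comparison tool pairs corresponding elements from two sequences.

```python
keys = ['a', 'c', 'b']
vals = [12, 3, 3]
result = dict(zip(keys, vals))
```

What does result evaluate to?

Step 1: zip pairs keys with values:
  'a' -> 12
  'c' -> 3
  'b' -> 3
Therefore result = {'a': 12, 'c': 3, 'b': 3}.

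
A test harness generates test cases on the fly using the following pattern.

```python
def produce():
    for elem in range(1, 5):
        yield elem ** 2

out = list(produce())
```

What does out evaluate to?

Step 1: For each elem in range(1, 5), yield elem**2:
  elem=1: yield 1**2 = 1
  elem=2: yield 2**2 = 4
  elem=3: yield 3**2 = 9
  elem=4: yield 4**2 = 16
Therefore out = [1, 4, 9, 16].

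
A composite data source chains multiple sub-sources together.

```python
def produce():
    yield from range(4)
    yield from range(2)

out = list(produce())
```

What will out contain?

Step 1: Trace yields in order:
  yield 0
  yield 1
  yield 2
  yield 3
  yield 0
  yield 1
Therefore out = [0, 1, 2, 3, 0, 1].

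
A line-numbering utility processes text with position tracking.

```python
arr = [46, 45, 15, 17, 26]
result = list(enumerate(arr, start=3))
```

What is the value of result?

Step 1: enumerate with start=3:
  (3, 46)
  (4, 45)
  (5, 15)
  (6, 17)
  (7, 26)
Therefore result = [(3, 46), (4, 45), (5, 15), (6, 17), (7, 26)].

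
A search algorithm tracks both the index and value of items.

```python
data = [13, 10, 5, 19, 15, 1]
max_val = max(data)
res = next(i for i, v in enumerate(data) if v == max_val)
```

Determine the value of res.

Step 1: max([13, 10, 5, 19, 15, 1]) = 19.
Step 2: Find first index where value == 19:
  Index 0: 13 != 19
  Index 1: 10 != 19
  Index 2: 5 != 19
  Index 3: 19 == 19, found!
Therefore res = 3.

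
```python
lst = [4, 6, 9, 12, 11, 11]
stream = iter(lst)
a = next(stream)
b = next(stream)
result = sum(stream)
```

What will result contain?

Step 1: Create iterator over [4, 6, 9, 12, 11, 11].
Step 2: a = next() = 4, b = next() = 6.
Step 3: sum() of remaining [9, 12, 11, 11] = 43.
Therefore result = 43.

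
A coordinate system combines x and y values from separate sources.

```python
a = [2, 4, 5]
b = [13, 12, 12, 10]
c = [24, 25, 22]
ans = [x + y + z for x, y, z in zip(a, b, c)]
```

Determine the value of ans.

Step 1: zip three lists (truncates to shortest, len=3):
  2 + 13 + 24 = 39
  4 + 12 + 25 = 41
  5 + 12 + 22 = 39
Therefore ans = [39, 41, 39].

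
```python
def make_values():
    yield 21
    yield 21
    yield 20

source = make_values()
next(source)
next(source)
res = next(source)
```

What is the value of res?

Step 1: make_values() creates a generator.
Step 2: next(source) yields 21 (consumed and discarded).
Step 3: next(source) yields 21 (consumed and discarded).
Step 4: next(source) yields 20, assigned to res.
Therefore res = 20.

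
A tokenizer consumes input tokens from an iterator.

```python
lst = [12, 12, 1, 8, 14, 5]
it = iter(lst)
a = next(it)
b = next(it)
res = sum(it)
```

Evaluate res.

Step 1: Create iterator over [12, 12, 1, 8, 14, 5].
Step 2: a = next() = 12, b = next() = 12.
Step 3: sum() of remaining [1, 8, 14, 5] = 28.
Therefore res = 28.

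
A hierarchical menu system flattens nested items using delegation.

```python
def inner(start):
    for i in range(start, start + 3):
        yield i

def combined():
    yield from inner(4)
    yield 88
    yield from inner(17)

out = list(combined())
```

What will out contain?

Step 1: combined() delegates to inner(4):
  yield 4
  yield 5
  yield 6
Step 2: yield 88
Step 3: Delegates to inner(17):
  yield 17
  yield 18
  yield 19
Therefore out = [4, 5, 6, 88, 17, 18, 19].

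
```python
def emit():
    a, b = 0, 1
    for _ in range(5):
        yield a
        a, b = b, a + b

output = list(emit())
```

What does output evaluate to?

Step 1: Fibonacci-like sequence starting with a=0, b=1:
  Iteration 1: yield a=0, then a,b = 1,1
  Iteration 2: yield a=1, then a,b = 1,2
  Iteration 3: yield a=1, then a,b = 2,3
  Iteration 4: yield a=2, then a,b = 3,5
  Iteration 5: yield a=3, then a,b = 5,8
Therefore output = [0, 1, 1, 2, 3].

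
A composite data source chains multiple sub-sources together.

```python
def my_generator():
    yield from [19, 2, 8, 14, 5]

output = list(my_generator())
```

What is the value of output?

Step 1: yield from delegates to the iterable, yielding each element.
Step 2: Collected values: [19, 2, 8, 14, 5].
Therefore output = [19, 2, 8, 14, 5].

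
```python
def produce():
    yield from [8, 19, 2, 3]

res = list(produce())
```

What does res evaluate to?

Step 1: yield from delegates to the iterable, yielding each element.
Step 2: Collected values: [8, 19, 2, 3].
Therefore res = [8, 19, 2, 3].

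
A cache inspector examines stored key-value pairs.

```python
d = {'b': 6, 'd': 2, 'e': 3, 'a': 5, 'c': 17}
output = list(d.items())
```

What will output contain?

Step 1: d.items() returns (key, value) pairs in insertion order.
Therefore output = [('b', 6), ('d', 2), ('e', 3), ('a', 5), ('c', 17)].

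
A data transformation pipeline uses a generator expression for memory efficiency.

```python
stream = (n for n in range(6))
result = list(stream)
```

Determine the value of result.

Step 1: Generator expression iterates range(6): [0, 1, 2, 3, 4, 5].
Step 2: list() collects all values.
Therefore result = [0, 1, 2, 3, 4, 5].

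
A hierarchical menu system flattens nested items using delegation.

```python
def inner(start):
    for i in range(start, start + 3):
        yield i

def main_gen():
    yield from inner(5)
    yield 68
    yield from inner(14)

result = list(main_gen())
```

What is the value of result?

Step 1: main_gen() delegates to inner(5):
  yield 5
  yield 6
  yield 7
Step 2: yield 68
Step 3: Delegates to inner(14):
  yield 14
  yield 15
  yield 16
Therefore result = [5, 6, 7, 68, 14, 15, 16].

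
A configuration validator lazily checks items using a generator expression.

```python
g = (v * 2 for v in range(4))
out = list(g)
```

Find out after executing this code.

Step 1: For each v in range(4), compute v*2:
  v=0: 0*2 = 0
  v=1: 1*2 = 2
  v=2: 2*2 = 4
  v=3: 3*2 = 6
Therefore out = [0, 2, 4, 6].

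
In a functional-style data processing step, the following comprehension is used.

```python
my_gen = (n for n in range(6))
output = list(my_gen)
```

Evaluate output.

Step 1: Generator expression iterates range(6): [0, 1, 2, 3, 4, 5].
Step 2: list() collects all values.
Therefore output = [0, 1, 2, 3, 4, 5].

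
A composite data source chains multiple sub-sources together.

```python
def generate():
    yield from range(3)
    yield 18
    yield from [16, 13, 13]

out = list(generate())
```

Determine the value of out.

Step 1: Trace yields in order:
  yield 0
  yield 1
  yield 2
  yield 18
  yield 16
  yield 13
  yield 13
Therefore out = [0, 1, 2, 18, 16, 13, 13].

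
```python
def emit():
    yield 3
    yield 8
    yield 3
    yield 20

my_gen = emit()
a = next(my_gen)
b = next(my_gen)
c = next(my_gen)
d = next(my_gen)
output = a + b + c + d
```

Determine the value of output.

Step 1: Create generator and consume all values:
  a = next(my_gen) = 3
  b = next(my_gen) = 8
  c = next(my_gen) = 3
  d = next(my_gen) = 20
Step 2: output = 3 + 8 + 3 + 20 = 34.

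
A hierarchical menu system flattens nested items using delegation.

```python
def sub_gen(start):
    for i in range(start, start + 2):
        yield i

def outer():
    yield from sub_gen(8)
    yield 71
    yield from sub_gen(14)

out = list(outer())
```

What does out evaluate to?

Step 1: outer() delegates to sub_gen(8):
  yield 8
  yield 9
Step 2: yield 71
Step 3: Delegates to sub_gen(14):
  yield 14
  yield 15
Therefore out = [8, 9, 71, 14, 15].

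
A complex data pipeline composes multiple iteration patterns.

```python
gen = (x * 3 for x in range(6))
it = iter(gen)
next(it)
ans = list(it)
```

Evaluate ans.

Step 1: Generator produces [0, 3, 6, 9, 12, 15].
Step 2: next(it) consumes first element (0).
Step 3: list(it) collects remaining: [3, 6, 9, 12, 15].
Therefore ans = [3, 6, 9, 12, 15].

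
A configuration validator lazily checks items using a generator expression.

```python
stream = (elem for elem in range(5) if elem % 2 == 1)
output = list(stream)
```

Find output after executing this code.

Step 1: Filter range(5) keeping only odd values:
  elem=0: even, excluded
  elem=1: odd, included
  elem=2: even, excluded
  elem=3: odd, included
  elem=4: even, excluded
Therefore output = [1, 3].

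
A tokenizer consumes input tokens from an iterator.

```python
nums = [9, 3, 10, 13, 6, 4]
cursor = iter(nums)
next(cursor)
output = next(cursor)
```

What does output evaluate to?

Step 1: Create iterator over [9, 3, 10, 13, 6, 4].
Step 2: next() consumes 9.
Step 3: next() returns 3.
Therefore output = 3.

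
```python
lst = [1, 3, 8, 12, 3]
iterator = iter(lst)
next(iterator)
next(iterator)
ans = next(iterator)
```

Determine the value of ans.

Step 1: Create iterator over [1, 3, 8, 12, 3].
Step 2: next() consumes 1.
Step 3: next() consumes 3.
Step 4: next() returns 8.
Therefore ans = 8.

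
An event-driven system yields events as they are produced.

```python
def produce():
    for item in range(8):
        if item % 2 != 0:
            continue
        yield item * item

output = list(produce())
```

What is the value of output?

Step 1: Only yield item**2 when item is divisible by 2:
  item=0: 0 % 2 == 0, yield 0**2 = 0
  item=2: 2 % 2 == 0, yield 2**2 = 4
  item=4: 4 % 2 == 0, yield 4**2 = 16
  item=6: 6 % 2 == 0, yield 6**2 = 36
Therefore output = [0, 4, 16, 36].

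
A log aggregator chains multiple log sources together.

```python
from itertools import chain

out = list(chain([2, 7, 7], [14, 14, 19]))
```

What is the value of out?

Step 1: chain() concatenates iterables: [2, 7, 7] + [14, 14, 19].
Therefore out = [2, 7, 7, 14, 14, 19].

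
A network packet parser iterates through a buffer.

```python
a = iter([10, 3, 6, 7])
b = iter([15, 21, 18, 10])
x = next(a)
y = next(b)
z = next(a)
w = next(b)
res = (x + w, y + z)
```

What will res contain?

Step 1: a iterates [10, 3, 6, 7], b iterates [15, 21, 18, 10].
Step 2: x = next(a) = 10, y = next(b) = 15.
Step 3: z = next(a) = 3, w = next(b) = 21.
Step 4: res = (10 + 21, 15 + 3) = (31, 18).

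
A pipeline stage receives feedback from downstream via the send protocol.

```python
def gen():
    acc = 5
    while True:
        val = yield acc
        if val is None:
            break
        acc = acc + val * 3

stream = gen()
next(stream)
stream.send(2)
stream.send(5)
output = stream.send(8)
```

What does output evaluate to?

Step 1: next() -> yield acc=5.
Step 2: send(2) -> val=2, acc = 5 + 2*3 = 11, yield 11.
Step 3: send(5) -> val=5, acc = 11 + 5*3 = 26, yield 26.
Step 4: send(8) -> val=8, acc = 26 + 8*3 = 50, yield 50.
Therefore output = 50.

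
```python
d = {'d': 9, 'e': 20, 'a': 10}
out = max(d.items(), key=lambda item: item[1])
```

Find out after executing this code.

Step 1: Find item with maximum value:
  ('d', 9)
  ('e', 20)
  ('a', 10)
Step 2: Maximum value is 20 at key 'e'.
Therefore out = ('e', 20).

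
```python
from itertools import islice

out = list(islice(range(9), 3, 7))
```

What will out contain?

Step 1: islice(range(9), 3, 7) takes elements at indices [3, 7).
Step 2: Elements: [3, 4, 5, 6].
Therefore out = [3, 4, 5, 6].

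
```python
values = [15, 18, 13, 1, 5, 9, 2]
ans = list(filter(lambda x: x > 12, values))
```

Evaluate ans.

Step 1: Filter elements > 12:
  15: kept
  18: kept
  13: kept
  1: removed
  5: removed
  9: removed
  2: removed
Therefore ans = [15, 18, 13].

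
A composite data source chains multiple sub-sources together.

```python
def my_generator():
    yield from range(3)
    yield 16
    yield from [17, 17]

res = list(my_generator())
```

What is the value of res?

Step 1: Trace yields in order:
  yield 0
  yield 1
  yield 2
  yield 16
  yield 17
  yield 17
Therefore res = [0, 1, 2, 16, 17, 17].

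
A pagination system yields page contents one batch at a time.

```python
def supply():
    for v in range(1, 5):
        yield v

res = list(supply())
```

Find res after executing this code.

Step 1: The generator yields each value from range(1, 5).
Step 2: list() consumes all yields: [1, 2, 3, 4].
Therefore res = [1, 2, 3, 4].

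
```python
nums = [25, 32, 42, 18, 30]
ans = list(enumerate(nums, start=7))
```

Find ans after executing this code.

Step 1: enumerate with start=7:
  (7, 25)
  (8, 32)
  (9, 42)
  (10, 18)
  (11, 30)
Therefore ans = [(7, 25), (8, 32), (9, 42), (10, 18), (11, 30)].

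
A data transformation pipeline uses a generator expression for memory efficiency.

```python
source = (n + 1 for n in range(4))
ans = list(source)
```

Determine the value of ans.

Step 1: For each n in range(4), compute n+1:
  n=0: 0+1 = 1
  n=1: 1+1 = 2
  n=2: 2+1 = 3
  n=3: 3+1 = 4
Therefore ans = [1, 2, 3, 4].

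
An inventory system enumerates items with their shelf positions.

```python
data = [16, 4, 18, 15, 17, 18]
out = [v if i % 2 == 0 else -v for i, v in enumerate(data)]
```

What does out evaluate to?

Step 1: For each (i, v), keep v if i is even, negate if odd:
  i=0 (even): keep 16
  i=1 (odd): negate to -4
  i=2 (even): keep 18
  i=3 (odd): negate to -15
  i=4 (even): keep 17
  i=5 (odd): negate to -18
Therefore out = [16, -4, 18, -15, 17, -18].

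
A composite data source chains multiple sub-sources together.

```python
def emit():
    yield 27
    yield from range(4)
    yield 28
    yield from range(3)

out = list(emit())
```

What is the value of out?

Step 1: Trace yields in order:
  yield 27
  yield 0
  yield 1
  yield 2
  yield 3
  yield 28
  yield 0
  yield 1
  yield 2
Therefore out = [27, 0, 1, 2, 3, 28, 0, 1, 2].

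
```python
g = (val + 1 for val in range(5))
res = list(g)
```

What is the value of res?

Step 1: For each val in range(5), compute val+1:
  val=0: 0+1 = 1
  val=1: 1+1 = 2
  val=2: 2+1 = 3
  val=3: 3+1 = 4
  val=4: 4+1 = 5
Therefore res = [1, 2, 3, 4, 5].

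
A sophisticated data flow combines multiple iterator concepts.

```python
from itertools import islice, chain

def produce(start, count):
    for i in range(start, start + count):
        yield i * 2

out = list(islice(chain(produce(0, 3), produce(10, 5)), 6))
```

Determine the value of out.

Step 1: produce(0, 3) yields [0, 2, 4].
Step 2: produce(10, 5) yields [20, 22, 24, 26, 28].
Step 3: chain concatenates: [0, 2, 4, 20, 22, 24, 26, 28].
Step 4: islice takes first 6: [0, 2, 4, 20, 22, 24].
Therefore out = [0, 2, 4, 20, 22, 24].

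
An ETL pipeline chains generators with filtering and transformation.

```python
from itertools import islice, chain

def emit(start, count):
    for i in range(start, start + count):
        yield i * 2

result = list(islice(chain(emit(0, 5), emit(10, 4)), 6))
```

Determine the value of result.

Step 1: emit(0, 5) yields [0, 2, 4, 6, 8].
Step 2: emit(10, 4) yields [20, 22, 24, 26].
Step 3: chain concatenates: [0, 2, 4, 6, 8, 20, 22, 24, 26].
Step 4: islice takes first 6: [0, 2, 4, 6, 8, 20].
Therefore result = [0, 2, 4, 6, 8, 20].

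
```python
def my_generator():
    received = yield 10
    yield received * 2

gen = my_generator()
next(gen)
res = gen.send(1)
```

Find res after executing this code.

Step 1: next(gen) advances to first yield, producing 10.
Step 2: send(1) resumes, received = 1.
Step 3: yield received * 2 = 1 * 2 = 2.
Therefore res = 2.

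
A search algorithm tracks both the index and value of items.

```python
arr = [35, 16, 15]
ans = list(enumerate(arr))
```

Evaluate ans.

Step 1: enumerate pairs each element with its index:
  (0, 35)
  (1, 16)
  (2, 15)
Therefore ans = [(0, 35), (1, 16), (2, 15)].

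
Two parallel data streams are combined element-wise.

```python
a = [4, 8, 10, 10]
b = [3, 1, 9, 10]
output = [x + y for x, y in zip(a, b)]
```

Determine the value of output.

Step 1: Add corresponding elements:
  4 + 3 = 7
  8 + 1 = 9
  10 + 9 = 19
  10 + 10 = 20
Therefore output = [7, 9, 19, 20].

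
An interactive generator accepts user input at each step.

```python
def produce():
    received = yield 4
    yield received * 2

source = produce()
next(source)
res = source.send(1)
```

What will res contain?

Step 1: next(source) advances to first yield, producing 4.
Step 2: send(1) resumes, received = 1.
Step 3: yield received * 2 = 1 * 2 = 2.
Therefore res = 2.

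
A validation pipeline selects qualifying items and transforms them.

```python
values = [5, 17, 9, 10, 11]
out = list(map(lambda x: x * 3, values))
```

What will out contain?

Step 1: Apply lambda x: x * 3 to each element:
  5 -> 15
  17 -> 51
  9 -> 27
  10 -> 30
  11 -> 33
Therefore out = [15, 51, 27, 30, 33].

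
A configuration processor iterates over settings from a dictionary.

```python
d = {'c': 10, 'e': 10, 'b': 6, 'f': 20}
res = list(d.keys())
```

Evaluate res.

Step 1: d.keys() returns the dictionary keys in insertion order.
Therefore res = ['c', 'e', 'b', 'f'].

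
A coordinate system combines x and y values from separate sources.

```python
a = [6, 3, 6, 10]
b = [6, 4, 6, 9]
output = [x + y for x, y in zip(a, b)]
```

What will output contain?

Step 1: Add corresponding elements:
  6 + 6 = 12
  3 + 4 = 7
  6 + 6 = 12
  10 + 9 = 19
Therefore output = [12, 7, 12, 19].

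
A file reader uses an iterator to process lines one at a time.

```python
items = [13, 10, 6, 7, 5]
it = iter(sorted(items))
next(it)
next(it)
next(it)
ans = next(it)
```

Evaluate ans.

Step 1: sorted([13, 10, 6, 7, 5]) = [5, 6, 7, 10, 13].
Step 2: Create iterator and skip 3 elements.
Step 3: next() returns 10.
Therefore ans = 10.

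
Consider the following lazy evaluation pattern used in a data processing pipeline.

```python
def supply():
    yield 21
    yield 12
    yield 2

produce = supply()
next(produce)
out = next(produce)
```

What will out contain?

Step 1: supply() creates a generator.
Step 2: next(produce) yields 21 (consumed and discarded).
Step 3: next(produce) yields 12, assigned to out.
Therefore out = 12.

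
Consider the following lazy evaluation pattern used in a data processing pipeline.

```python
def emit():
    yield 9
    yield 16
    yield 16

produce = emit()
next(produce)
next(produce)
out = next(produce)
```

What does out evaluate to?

Step 1: emit() creates a generator.
Step 2: next(produce) yields 9 (consumed and discarded).
Step 3: next(produce) yields 16 (consumed and discarded).
Step 4: next(produce) yields 16, assigned to out.
Therefore out = 16.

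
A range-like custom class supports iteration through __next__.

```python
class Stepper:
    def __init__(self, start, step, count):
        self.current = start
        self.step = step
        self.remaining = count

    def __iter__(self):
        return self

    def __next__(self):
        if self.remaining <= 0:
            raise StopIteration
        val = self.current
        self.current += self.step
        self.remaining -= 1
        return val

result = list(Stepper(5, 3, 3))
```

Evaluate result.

Step 1: Stepper starts at 5, increments by 3, for 3 steps:
  Yield 5, then current += 3
  Yield 8, then current += 3
  Yield 11, then current += 3
Therefore result = [5, 8, 11].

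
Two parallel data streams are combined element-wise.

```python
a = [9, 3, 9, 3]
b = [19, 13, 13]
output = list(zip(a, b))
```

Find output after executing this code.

Step 1: zip stops at shortest (len(a)=4, len(b)=3):
  Index 0: (9, 19)
  Index 1: (3, 13)
  Index 2: (9, 13)
Step 2: Last element of a (3) has no pair, dropped.
Therefore output = [(9, 19), (3, 13), (9, 13)].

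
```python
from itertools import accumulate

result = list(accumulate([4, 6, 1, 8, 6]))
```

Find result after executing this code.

Step 1: accumulate computes running sums:
  + 4 = 4
  + 6 = 10
  + 1 = 11
  + 8 = 19
  + 6 = 25
Therefore result = [4, 10, 11, 19, 25].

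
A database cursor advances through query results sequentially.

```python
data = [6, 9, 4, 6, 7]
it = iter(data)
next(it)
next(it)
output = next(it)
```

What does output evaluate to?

Step 1: Create iterator over [6, 9, 4, 6, 7].
Step 2: next() consumes 6.
Step 3: next() consumes 9.
Step 4: next() returns 4.
Therefore output = 4.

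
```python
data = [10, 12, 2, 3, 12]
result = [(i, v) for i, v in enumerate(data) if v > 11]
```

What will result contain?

Step 1: Filter enumerate([10, 12, 2, 3, 12]) keeping v > 11:
  (0, 10): 10 <= 11, excluded
  (1, 12): 12 > 11, included
  (2, 2): 2 <= 11, excluded
  (3, 3): 3 <= 11, excluded
  (4, 12): 12 > 11, included
Therefore result = [(1, 12), (4, 12)].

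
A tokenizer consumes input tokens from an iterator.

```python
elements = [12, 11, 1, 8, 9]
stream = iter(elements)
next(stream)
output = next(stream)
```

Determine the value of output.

Step 1: Create iterator over [12, 11, 1, 8, 9].
Step 2: next() consumes 12.
Step 3: next() returns 11.
Therefore output = 11.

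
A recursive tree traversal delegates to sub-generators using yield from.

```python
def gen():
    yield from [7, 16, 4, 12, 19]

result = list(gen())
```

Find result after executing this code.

Step 1: yield from delegates to the iterable, yielding each element.
Step 2: Collected values: [7, 16, 4, 12, 19].
Therefore result = [7, 16, 4, 12, 19].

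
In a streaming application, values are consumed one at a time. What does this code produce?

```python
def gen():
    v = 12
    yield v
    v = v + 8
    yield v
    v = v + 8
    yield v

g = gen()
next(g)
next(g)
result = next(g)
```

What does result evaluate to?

Step 1: Trace through generator execution:
  Yield 1: v starts at 12, yield 12
  Yield 2: v = 12 + 8 = 20, yield 20
  Yield 3: v = 20 + 8 = 28, yield 28
Step 2: First next() gets 12, second next() gets the second value, third next() yields 28.
Therefore result = 28.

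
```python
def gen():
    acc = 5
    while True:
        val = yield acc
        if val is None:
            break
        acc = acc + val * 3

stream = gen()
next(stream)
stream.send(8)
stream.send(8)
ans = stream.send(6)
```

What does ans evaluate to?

Step 1: next() -> yield acc=5.
Step 2: send(8) -> val=8, acc = 5 + 8*3 = 29, yield 29.
Step 3: send(8) -> val=8, acc = 29 + 8*3 = 53, yield 53.
Step 4: send(6) -> val=6, acc = 53 + 6*3 = 71, yield 71.
Therefore ans = 71.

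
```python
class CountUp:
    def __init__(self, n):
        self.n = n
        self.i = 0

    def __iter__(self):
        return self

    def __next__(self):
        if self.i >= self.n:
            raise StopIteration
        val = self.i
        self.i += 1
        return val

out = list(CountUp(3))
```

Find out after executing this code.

Step 1: CountUp(3) creates an iterator counting 0 to 2.
Step 2: list() consumes all values: [0, 1, 2].
Therefore out = [0, 1, 2].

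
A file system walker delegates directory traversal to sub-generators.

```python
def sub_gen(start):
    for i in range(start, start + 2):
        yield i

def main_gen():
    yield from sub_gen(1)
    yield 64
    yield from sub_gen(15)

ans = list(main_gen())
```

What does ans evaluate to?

Step 1: main_gen() delegates to sub_gen(1):
  yield 1
  yield 2
Step 2: yield 64
Step 3: Delegates to sub_gen(15):
  yield 15
  yield 16
Therefore ans = [1, 2, 64, 15, 16].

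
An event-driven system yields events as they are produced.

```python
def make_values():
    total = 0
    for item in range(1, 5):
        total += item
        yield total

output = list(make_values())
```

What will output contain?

Step 1: Generator accumulates running sum:
  item=1: total = 1, yield 1
  item=2: total = 3, yield 3
  item=3: total = 6, yield 6
  item=4: total = 10, yield 10
Therefore output = [1, 3, 6, 10].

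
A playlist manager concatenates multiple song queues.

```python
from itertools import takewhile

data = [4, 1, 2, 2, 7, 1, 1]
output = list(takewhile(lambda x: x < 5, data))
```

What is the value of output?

Step 1: takewhile stops at first element >= 5:
  4 < 5: take
  1 < 5: take
  2 < 5: take
  2 < 5: take
  7 >= 5: stop
Therefore output = [4, 1, 2, 2].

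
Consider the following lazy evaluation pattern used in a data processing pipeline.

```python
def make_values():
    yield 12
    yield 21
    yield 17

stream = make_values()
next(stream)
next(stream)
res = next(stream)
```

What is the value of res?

Step 1: make_values() creates a generator.
Step 2: next(stream) yields 12 (consumed and discarded).
Step 3: next(stream) yields 21 (consumed and discarded).
Step 4: next(stream) yields 17, assigned to res.
Therefore res = 17.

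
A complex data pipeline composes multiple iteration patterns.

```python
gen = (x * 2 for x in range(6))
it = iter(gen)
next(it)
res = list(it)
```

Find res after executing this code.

Step 1: Generator produces [0, 2, 4, 6, 8, 10].
Step 2: next(it) consumes first element (0).
Step 3: list(it) collects remaining: [2, 4, 6, 8, 10].
Therefore res = [2, 4, 6, 8, 10].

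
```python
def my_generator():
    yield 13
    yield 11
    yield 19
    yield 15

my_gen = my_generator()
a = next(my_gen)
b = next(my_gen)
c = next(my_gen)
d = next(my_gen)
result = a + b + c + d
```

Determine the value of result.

Step 1: Create generator and consume all values:
  a = next(my_gen) = 13
  b = next(my_gen) = 11
  c = next(my_gen) = 19
  d = next(my_gen) = 15
Step 2: result = 13 + 11 + 19 + 15 = 58.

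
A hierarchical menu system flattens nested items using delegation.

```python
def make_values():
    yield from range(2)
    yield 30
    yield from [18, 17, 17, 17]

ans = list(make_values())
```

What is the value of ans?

Step 1: Trace yields in order:
  yield 0
  yield 1
  yield 30
  yield 18
  yield 17
  yield 17
  yield 17
Therefore ans = [0, 1, 30, 18, 17, 17, 17].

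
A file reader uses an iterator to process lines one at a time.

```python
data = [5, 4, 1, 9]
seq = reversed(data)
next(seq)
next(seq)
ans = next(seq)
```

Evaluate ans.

Step 1: reversed([5, 4, 1, 9]) gives iterator: [9, 1, 4, 5].
Step 2: First next() = 9, second next() = 1.
Step 3: Third next() = 4.
Therefore ans = 4.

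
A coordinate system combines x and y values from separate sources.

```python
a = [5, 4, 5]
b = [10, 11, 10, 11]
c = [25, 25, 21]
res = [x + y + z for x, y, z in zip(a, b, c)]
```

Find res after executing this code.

Step 1: zip three lists (truncates to shortest, len=3):
  5 + 10 + 25 = 40
  4 + 11 + 25 = 40
  5 + 10 + 21 = 36
Therefore res = [40, 40, 36].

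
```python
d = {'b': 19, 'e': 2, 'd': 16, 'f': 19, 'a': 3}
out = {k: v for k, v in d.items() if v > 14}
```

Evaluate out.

Step 1: Filter items where value > 14:
  'b': 19 > 14: kept
  'e': 2 <= 14: removed
  'd': 16 > 14: kept
  'f': 19 > 14: kept
  'a': 3 <= 14: removed
Therefore out = {'b': 19, 'd': 16, 'f': 19}.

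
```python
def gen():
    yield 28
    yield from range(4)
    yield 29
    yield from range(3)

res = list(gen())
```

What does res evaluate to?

Step 1: Trace yields in order:
  yield 28
  yield 0
  yield 1
  yield 2
  yield 3
  yield 29
  yield 0
  yield 1
  yield 2
Therefore res = [28, 0, 1, 2, 3, 29, 0, 1, 2].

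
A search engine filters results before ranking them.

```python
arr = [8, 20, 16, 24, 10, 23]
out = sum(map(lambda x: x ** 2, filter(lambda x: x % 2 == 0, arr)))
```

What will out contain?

Step 1: Filter even numbers from [8, 20, 16, 24, 10, 23]: [8, 20, 16, 24, 10]
Step 2: Square each: [64, 400, 256, 576, 100]
Step 3: Sum = 1396.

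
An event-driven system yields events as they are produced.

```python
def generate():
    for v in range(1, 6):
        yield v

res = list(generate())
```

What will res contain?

Step 1: The generator yields each value from range(1, 6).
Step 2: list() consumes all yields: [1, 2, 3, 4, 5].
Therefore res = [1, 2, 3, 4, 5].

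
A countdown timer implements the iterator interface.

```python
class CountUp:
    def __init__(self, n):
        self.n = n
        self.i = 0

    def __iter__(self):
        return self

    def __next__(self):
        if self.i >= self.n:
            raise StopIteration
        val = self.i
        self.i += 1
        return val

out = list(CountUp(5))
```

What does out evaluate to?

Step 1: CountUp(5) creates an iterator counting 0 to 4.
Step 2: list() consumes all values: [0, 1, 2, 3, 4].
Therefore out = [0, 1, 2, 3, 4].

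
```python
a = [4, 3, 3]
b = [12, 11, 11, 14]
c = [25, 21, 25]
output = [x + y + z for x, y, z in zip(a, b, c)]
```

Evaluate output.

Step 1: zip three lists (truncates to shortest, len=3):
  4 + 12 + 25 = 41
  3 + 11 + 21 = 35
  3 + 11 + 25 = 39
Therefore output = [41, 35, 39].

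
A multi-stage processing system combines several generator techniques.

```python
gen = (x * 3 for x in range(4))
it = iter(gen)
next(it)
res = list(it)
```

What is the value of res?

Step 1: Generator produces [0, 3, 6, 9].
Step 2: next(it) consumes first element (0).
Step 3: list(it) collects remaining: [3, 6, 9].
Therefore res = [3, 6, 9].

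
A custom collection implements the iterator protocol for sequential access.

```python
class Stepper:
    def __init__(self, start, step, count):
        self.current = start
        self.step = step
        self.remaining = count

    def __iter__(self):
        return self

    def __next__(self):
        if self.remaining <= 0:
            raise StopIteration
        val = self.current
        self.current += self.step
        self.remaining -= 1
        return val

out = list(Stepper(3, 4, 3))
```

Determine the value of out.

Step 1: Stepper starts at 3, increments by 4, for 3 steps:
  Yield 3, then current += 4
  Yield 7, then current += 4
  Yield 11, then current += 4
Therefore out = [3, 7, 11].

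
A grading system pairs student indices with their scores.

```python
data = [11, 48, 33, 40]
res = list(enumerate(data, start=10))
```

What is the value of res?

Step 1: enumerate with start=10:
  (10, 11)
  (11, 48)
  (12, 33)
  (13, 40)
Therefore res = [(10, 11), (11, 48), (12, 33), (13, 40)].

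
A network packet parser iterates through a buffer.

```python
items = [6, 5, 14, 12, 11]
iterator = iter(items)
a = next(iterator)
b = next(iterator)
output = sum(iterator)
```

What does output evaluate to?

Step 1: Create iterator over [6, 5, 14, 12, 11].
Step 2: a = next() = 6, b = next() = 5.
Step 3: sum() of remaining [14, 12, 11] = 37.
Therefore output = 37.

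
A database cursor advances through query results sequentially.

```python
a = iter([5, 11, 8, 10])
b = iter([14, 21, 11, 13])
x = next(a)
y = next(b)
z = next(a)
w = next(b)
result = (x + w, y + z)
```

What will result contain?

Step 1: a iterates [5, 11, 8, 10], b iterates [14, 21, 11, 13].
Step 2: x = next(a) = 5, y = next(b) = 14.
Step 3: z = next(a) = 11, w = next(b) = 21.
Step 4: result = (5 + 21, 14 + 11) = (26, 25).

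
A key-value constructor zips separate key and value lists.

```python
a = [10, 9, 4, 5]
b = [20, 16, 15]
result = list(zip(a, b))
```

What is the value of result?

Step 1: zip stops at shortest (len(a)=4, len(b)=3):
  Index 0: (10, 20)
  Index 1: (9, 16)
  Index 2: (4, 15)
Step 2: Last element of a (5) has no pair, dropped.
Therefore result = [(10, 20), (9, 16), (4, 15)].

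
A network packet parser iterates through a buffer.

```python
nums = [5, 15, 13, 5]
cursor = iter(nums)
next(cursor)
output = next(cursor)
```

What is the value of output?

Step 1: Create iterator over [5, 15, 13, 5].
Step 2: next() consumes 5.
Step 3: next() returns 15.
Therefore output = 15.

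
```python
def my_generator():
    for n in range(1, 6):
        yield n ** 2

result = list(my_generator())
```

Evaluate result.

Step 1: For each n in range(1, 6), yield n**2:
  n=1: yield 1**2 = 1
  n=2: yield 2**2 = 4
  n=3: yield 3**2 = 9
  n=4: yield 4**2 = 16
  n=5: yield 5**2 = 25
Therefore result = [1, 4, 9, 16, 25].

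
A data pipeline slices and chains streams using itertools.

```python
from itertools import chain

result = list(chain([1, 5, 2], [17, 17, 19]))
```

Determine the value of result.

Step 1: chain() concatenates iterables: [1, 5, 2] + [17, 17, 19].
Therefore result = [1, 5, 2, 17, 17, 19].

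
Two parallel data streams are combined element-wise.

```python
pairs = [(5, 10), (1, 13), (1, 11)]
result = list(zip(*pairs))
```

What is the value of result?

Step 1: zip(*pairs) transposes: unzips [(5, 10), (1, 13), (1, 11)] into separate sequences.
Step 2: First elements: (5, 1, 1), second elements: (10, 13, 11).
Therefore result = [(5, 1, 1), (10, 13, 11)].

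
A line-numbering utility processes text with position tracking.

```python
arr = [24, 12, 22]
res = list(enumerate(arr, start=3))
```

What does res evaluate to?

Step 1: enumerate with start=3:
  (3, 24)
  (4, 12)
  (5, 22)
Therefore res = [(3, 24), (4, 12), (5, 22)].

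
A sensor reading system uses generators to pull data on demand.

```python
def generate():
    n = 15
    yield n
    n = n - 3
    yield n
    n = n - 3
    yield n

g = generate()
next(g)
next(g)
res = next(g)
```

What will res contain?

Step 1: Trace through generator execution:
  Yield 1: n starts at 15, yield 15
  Yield 2: n = 15 - 3 = 12, yield 12
  Yield 3: n = 12 - 3 = 9, yield 9
Step 2: First next() gets 15, second next() gets the second value, third next() yields 9.
Therefore res = 9.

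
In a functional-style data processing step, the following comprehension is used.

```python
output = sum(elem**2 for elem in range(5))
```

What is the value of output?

Step 1: Compute elem**2 for each elem in range(5):
  elem=0: 0**2 = 0
  elem=1: 1**2 = 1
  elem=2: 2**2 = 4
  elem=3: 3**2 = 9
  elem=4: 4**2 = 16
Step 2: sum = 0 + 1 + 4 + 9 + 16 = 30.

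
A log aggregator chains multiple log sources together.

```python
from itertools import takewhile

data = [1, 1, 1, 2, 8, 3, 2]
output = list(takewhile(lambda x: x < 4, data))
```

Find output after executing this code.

Step 1: takewhile stops at first element >= 4:
  1 < 4: take
  1 < 4: take
  1 < 4: take
  2 < 4: take
  8 >= 4: stop
Therefore output = [1, 1, 1, 2].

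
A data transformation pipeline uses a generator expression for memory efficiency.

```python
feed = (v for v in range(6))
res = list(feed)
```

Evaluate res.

Step 1: Generator expression iterates range(6): [0, 1, 2, 3, 4, 5].
Step 2: list() collects all values.
Therefore res = [0, 1, 2, 3, 4, 5].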